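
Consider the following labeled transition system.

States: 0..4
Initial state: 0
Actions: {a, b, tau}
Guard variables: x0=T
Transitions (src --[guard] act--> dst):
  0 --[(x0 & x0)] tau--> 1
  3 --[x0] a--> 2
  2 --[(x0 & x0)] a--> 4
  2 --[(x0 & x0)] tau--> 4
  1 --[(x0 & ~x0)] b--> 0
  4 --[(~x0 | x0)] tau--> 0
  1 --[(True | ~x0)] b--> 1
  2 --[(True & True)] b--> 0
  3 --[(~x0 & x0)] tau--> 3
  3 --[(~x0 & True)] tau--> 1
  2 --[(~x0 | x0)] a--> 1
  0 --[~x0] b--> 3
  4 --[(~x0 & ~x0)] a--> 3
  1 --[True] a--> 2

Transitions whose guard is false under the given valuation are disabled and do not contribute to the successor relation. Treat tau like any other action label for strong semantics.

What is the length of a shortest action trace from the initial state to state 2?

Answer: 2

Working:
Layered search for 2:
  Layer 0: {0}
  Layer 1: {1}
  Layer 2: {2}
2 enters at depth 2; path tau·a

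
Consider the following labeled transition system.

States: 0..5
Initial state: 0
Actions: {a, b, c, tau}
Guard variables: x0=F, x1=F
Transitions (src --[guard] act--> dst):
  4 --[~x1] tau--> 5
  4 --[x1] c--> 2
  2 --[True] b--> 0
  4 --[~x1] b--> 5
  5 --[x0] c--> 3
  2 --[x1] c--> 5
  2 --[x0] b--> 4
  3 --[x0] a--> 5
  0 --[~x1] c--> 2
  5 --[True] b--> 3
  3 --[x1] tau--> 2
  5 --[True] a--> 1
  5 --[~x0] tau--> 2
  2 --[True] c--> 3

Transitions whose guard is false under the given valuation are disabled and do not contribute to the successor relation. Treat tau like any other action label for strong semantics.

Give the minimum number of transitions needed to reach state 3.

Answer: 2

Working:
Layered search for 3:
  depth 0: {0}
  depth 1: {2}
  depth 2: {3}
3 enters at depth 2; path c·c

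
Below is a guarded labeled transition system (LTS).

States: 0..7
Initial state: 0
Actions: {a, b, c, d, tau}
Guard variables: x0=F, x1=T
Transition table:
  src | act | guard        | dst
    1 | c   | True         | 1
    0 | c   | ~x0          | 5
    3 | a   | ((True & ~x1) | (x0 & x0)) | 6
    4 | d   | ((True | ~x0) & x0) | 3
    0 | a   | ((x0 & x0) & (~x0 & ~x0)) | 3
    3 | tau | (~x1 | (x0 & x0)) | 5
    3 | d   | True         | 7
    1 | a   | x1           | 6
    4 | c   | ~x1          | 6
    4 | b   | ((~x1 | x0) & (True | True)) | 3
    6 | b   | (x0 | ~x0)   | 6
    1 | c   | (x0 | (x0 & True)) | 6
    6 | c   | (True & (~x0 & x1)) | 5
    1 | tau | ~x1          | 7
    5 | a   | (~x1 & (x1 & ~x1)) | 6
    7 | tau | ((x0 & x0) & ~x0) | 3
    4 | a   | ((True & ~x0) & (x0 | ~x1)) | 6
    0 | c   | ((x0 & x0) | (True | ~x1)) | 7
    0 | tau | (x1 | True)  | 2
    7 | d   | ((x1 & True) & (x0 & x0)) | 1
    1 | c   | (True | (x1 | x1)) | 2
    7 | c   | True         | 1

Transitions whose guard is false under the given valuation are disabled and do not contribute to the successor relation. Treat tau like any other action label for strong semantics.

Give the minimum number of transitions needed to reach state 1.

Layered search for 1:
  depth 0: {0}
  depth 1: {2,5,7}
  depth 2: {1}
depth(1)=2, e.g. c·c

Answer: 2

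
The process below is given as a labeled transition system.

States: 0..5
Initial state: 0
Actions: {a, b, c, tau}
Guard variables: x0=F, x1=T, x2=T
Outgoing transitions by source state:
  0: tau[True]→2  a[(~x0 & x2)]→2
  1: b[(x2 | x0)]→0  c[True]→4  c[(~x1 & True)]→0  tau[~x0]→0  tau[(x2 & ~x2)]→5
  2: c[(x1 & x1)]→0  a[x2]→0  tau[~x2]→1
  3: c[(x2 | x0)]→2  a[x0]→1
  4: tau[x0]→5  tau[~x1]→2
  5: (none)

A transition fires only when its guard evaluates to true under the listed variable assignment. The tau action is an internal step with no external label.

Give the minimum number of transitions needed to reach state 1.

Answer: UNREACHABLE

Working:
BFS to 1:
  depth 0: {0}
  depth 1: {2}
1 never appears.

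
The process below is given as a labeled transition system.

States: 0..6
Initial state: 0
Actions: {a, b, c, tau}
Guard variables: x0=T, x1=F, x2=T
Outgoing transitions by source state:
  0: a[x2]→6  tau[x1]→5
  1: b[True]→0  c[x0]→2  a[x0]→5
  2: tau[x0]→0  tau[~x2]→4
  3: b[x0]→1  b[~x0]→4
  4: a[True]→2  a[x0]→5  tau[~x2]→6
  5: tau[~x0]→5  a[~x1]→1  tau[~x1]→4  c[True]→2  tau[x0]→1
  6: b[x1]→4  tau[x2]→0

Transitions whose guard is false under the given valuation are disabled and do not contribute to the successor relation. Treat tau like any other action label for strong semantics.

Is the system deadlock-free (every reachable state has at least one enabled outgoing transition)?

Reach set: {0,6}
  0: a→6  [deg 1]
  6: tau→0  [deg 1]

Answer: DEADLOCK-FREE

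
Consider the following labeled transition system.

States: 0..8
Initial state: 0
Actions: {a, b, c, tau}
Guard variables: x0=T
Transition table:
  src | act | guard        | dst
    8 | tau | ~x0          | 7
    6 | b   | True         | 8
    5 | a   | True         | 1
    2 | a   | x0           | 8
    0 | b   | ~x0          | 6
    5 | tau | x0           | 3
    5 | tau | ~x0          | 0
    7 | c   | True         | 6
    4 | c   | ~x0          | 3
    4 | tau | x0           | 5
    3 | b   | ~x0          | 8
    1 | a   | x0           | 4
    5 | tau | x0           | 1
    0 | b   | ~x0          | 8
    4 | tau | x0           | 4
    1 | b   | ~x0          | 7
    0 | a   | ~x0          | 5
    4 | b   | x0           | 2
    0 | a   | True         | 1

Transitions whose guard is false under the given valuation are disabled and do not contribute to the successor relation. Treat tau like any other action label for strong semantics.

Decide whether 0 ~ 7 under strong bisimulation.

Answer: NOT BISIMILAR

Working:
Refine partition for ~:
  π0 = {{0,1,2,3,4,5,6,7,8}}
  π1 = {{0,1,2},{3,8},{4},{5},{6},{7}}
  π2 = {{0},{1},{2},{3,8},{4},{5},{6},{7}}
8 equivalence class(es) (converged in 3)
class of 0: {0}; class of 7: {7}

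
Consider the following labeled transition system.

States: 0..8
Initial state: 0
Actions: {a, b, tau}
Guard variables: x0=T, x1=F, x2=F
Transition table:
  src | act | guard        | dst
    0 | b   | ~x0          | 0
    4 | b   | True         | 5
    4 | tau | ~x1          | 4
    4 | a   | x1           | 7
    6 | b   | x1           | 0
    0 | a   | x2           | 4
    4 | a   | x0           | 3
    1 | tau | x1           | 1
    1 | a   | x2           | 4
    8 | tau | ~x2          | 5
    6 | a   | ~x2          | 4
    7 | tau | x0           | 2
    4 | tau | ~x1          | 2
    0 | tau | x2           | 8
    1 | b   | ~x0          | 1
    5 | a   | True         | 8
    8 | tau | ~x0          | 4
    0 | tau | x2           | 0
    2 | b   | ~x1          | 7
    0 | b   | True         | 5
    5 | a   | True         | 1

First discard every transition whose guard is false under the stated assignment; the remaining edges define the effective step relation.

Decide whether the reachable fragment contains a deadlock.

Answer: DEADLOCK at state 1

Trace:
Reach set: {0,1,5,8}
  0: b→5  [1 out]
  1: ∅  [no exit]
  5: a→1  a→8  [2 out]
  8: tau→5  [1 out]
witness 1: b·a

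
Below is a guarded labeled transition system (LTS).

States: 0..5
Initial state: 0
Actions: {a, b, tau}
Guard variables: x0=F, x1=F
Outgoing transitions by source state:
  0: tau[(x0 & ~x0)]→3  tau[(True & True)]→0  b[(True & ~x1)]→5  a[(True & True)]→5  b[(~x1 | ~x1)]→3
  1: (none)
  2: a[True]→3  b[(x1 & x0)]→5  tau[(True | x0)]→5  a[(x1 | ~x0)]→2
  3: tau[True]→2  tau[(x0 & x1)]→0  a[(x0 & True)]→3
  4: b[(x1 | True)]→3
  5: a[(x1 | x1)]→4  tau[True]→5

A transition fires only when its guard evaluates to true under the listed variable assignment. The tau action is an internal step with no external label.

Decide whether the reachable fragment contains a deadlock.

Reachable = {0,2,3,5}
  0: a→5  b→3  b→5  tau→0  [deg 4]
  2: a→2  a→3  tau→5  [deg 3]
  3: tau→2  [deg 1]
  5: tau→5  [deg 1]

Answer: DEADLOCK-FREE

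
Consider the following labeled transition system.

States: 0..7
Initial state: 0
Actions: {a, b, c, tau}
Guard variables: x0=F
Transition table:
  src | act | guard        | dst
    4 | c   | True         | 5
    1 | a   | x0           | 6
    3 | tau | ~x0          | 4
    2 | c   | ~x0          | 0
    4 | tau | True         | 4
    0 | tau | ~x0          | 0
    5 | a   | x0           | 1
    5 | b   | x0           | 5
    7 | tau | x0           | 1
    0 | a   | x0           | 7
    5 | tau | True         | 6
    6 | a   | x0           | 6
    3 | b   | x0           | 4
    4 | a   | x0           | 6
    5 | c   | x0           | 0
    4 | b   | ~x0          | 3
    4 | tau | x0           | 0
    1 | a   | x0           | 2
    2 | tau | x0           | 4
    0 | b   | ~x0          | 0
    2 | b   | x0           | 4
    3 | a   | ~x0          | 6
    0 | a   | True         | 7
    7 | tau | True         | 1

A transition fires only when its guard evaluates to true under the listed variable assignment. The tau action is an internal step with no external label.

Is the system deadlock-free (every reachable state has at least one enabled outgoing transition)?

Answer: DEADLOCK at state 1

Analysis:
Reach set: {0,1,7}
  0: a→7  b→0  tau→0  [3 exit(s)]
  1: ∅  [STUCK]
  7: tau→1  [1 exit(s)]
witness 1: a·tau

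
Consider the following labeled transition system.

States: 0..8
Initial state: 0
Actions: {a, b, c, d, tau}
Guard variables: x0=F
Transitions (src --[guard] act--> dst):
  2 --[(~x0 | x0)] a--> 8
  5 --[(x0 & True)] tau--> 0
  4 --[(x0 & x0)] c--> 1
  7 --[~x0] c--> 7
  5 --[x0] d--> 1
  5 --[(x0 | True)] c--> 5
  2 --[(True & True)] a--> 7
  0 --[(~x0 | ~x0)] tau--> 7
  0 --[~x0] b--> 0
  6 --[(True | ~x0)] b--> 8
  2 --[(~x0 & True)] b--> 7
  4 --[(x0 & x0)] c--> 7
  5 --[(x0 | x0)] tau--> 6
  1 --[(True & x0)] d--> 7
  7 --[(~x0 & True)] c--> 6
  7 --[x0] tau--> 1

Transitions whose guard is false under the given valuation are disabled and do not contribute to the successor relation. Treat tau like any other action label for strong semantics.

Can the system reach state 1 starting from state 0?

Answer: UNREACHABLE

Working:
After dropping false guards: 9 live edges.
Layer 0: {0}
Layer 1: {7}  now seen {0,7}
Layer 2: {6}  now seen {0,6,7}
Layer 3: {8}  now seen {0,6,7,8}
Reachable = {0,6,7,8}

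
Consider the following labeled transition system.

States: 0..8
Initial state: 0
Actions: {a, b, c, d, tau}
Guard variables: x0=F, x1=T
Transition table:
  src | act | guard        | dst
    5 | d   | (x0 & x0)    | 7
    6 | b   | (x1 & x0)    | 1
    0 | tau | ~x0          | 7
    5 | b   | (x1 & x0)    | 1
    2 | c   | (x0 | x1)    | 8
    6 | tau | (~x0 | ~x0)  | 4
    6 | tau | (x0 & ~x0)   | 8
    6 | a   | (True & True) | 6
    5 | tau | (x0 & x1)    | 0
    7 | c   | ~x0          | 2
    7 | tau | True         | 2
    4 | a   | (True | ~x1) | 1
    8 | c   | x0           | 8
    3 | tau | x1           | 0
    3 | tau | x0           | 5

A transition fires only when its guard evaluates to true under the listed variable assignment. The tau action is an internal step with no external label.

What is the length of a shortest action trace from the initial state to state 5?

Answer: UNREACHABLE

Working:
Breadth-first toward 5:
  L0 = {0}
  L1 = {7}
  L2 = {2}
  L3 = {8}
5 never appears.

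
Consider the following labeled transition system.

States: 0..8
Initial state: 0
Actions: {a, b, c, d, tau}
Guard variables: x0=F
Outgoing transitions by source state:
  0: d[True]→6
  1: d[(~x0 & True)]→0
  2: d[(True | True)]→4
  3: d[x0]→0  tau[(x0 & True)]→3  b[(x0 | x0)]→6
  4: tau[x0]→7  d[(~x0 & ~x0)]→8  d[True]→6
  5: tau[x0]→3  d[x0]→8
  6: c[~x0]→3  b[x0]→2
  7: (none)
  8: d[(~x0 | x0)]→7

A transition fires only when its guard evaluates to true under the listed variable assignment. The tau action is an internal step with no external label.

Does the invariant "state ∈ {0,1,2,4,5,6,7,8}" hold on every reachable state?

Answer: INVARIANT VIOLATED at state 3

Working:
Allowed set {0,1,2,4,5,6,7,8}
R = {0,3,6}
  0: ✓
  3: outside
  6: ✓
witness against invariant: d·c → 3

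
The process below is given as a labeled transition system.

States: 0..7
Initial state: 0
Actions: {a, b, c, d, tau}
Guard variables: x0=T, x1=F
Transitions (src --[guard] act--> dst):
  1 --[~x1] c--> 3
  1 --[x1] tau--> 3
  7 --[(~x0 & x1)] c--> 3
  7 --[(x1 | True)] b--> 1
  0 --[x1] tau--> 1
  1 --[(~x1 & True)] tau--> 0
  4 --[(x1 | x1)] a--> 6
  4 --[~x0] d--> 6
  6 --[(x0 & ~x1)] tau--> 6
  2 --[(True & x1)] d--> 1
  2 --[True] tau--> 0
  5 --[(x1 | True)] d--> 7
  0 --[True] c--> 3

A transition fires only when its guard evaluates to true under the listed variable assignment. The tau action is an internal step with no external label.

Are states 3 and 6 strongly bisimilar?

Compute ~ classes (split until stable):
  π0 = {{0,1,2,3,4,5,6,7}}
  π1 = {{0},{1},{2,6},{3,4},{5},{7}}
  π2 = {{0},{1},{2},{3,4},{5},{6},{7}}
Fixed point at round 3; 7 class(es).
3∈{3,4}, 6∈{6}

Answer: NOT BISIMILAR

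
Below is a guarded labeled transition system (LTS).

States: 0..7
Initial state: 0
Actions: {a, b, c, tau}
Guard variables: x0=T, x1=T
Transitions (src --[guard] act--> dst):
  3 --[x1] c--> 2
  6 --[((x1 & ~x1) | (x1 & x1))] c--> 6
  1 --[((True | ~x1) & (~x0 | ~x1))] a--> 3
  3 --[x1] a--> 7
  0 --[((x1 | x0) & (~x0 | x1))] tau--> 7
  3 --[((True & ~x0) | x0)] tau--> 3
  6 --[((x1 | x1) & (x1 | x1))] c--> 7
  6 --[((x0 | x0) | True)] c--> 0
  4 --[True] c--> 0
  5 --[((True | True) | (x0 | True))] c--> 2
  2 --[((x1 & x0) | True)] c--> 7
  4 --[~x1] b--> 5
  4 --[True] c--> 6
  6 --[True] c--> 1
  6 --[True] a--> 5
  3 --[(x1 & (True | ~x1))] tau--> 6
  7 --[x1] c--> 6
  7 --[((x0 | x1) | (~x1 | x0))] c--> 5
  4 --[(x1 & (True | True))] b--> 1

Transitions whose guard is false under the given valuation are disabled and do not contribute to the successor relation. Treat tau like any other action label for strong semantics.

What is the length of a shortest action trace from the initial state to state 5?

Breadth-first toward 5:
  L0 = {0}
  L1 = {7}
  L2 = {5,6}
5 enters at depth 2; path tau·c

Answer: 2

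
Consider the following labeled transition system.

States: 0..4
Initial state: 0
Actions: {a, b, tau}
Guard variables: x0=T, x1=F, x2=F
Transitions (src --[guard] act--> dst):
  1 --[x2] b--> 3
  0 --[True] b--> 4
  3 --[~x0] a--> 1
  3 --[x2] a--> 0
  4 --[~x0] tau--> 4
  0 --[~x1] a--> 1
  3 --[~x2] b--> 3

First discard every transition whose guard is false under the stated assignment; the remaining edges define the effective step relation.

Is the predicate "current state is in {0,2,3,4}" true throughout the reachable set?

Answer: INVARIANT VIOLATED at state 1

Working:
Safe = {0,2,3,4}
Reach set: {0,1,4}
  0: ✓
  1: ✗ unsafe
  4: ✓
reach 1 via a — violates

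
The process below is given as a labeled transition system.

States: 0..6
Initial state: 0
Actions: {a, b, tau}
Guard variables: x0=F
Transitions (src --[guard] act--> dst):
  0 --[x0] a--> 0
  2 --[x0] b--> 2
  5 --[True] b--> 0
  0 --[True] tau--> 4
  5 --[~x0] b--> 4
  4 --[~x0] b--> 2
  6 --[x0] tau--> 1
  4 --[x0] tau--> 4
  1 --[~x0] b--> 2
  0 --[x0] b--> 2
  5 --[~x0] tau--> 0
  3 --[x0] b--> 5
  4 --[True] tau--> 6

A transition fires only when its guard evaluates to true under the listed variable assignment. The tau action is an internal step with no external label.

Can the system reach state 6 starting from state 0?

7 transition(s) survive guard evaluation.
L0 = {0}
L1 = {4}  now seen {0,4}
L2 = {2,6}  now seen {0,2,4,6}
R = {0,2,4,6}
trace reaching 6: tau·tau

Answer: REACHABLE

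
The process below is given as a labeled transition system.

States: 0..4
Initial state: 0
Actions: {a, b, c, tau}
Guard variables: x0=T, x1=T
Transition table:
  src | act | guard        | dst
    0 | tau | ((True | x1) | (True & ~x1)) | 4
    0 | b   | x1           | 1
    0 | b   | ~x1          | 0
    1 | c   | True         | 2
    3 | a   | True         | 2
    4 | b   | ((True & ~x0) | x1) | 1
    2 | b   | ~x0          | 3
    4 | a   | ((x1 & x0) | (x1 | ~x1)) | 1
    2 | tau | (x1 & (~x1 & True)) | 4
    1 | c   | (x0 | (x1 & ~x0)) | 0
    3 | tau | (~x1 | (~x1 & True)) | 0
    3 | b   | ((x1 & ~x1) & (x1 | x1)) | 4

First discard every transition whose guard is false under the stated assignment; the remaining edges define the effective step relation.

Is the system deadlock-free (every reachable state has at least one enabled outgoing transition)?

Answer: DEADLOCK at state 2

Analysis:
R = {0,1,2,4}
  0: b→1  tau→4  [2 exit(s)]
  1: c→0  c→2  [2 exit(s)]
  2: ∅  [no exit]
  4: a→1  b→1  [2 exit(s)]
witness 2: b·c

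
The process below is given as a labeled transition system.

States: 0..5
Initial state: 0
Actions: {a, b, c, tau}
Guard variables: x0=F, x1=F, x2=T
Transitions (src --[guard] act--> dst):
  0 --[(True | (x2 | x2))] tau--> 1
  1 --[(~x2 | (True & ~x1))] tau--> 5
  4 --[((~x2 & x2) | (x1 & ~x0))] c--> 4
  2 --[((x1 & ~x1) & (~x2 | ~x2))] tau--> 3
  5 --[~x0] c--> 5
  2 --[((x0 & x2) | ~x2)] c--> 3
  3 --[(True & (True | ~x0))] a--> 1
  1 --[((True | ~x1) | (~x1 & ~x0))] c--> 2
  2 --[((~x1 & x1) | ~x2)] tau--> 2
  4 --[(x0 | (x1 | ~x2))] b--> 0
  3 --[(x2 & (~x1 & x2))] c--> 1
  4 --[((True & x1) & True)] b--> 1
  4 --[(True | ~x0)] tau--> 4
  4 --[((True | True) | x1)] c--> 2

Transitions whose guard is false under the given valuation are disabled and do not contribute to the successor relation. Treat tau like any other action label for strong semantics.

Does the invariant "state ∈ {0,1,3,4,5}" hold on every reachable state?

Inv-set: {0,1,3,4,5}
R = {0,1,2,5}
  0: ok
  1: ok
  2: ✗ unsafe
  5: ok
witness against invariant: tau·c → 2

Answer: INVARIANT VIOLATED at state 2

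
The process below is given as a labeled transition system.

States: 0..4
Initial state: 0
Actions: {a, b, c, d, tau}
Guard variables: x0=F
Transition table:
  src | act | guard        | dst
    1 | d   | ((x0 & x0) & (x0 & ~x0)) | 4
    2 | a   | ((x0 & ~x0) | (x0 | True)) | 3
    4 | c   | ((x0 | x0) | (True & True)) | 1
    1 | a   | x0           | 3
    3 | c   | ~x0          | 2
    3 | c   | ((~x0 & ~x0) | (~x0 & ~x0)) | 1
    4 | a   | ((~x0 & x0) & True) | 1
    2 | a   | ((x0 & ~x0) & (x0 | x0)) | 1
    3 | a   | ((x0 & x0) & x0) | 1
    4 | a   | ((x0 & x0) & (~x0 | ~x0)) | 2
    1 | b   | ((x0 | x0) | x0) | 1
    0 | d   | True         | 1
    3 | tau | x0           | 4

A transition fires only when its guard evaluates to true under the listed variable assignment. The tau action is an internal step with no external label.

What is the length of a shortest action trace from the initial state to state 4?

Breadth-first toward 4:
  Layer 0: {0}
  Layer 1: {1}
4 never appears.

Answer: UNREACHABLE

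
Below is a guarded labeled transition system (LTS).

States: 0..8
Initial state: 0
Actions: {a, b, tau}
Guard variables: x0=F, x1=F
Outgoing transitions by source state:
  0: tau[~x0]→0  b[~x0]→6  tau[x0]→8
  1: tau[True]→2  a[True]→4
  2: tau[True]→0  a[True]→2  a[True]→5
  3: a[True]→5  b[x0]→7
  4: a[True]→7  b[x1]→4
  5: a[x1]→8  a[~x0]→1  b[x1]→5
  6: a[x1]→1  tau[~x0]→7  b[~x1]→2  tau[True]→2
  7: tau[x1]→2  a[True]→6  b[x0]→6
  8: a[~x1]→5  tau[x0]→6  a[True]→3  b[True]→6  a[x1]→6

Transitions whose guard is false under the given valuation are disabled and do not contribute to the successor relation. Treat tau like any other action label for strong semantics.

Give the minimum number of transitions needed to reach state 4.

Answer: 5

Analysis:
Layered search for 4:
  depth 0: {0}
  depth 1: {6}
  depth 2: {2,7}
  depth 3: {5}
  depth 4: {1}
  depth 5: {4}
depth(4)=5, e.g. b·b·a·a·a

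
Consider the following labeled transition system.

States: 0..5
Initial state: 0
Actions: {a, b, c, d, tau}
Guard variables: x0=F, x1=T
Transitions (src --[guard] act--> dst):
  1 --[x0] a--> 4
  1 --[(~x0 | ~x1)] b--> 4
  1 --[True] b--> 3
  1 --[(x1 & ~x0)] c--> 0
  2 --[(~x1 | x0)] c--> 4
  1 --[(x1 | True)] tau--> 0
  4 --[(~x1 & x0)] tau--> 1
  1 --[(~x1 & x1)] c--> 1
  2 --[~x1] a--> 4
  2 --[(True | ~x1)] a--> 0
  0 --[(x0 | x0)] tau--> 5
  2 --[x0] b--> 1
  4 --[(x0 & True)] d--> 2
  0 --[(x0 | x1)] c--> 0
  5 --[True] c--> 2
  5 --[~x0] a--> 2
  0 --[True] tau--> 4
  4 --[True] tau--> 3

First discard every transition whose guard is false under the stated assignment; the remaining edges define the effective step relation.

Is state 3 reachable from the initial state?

Answer: REACHABLE

Working:
After dropping false guards: 10 live edges.
Layer 0: {0}
Layer 1: {4}  total {0,4}
Layer 2: {3}  total {0,3,4}
Reach set: {0,3,4}
Path to 3: tau·tau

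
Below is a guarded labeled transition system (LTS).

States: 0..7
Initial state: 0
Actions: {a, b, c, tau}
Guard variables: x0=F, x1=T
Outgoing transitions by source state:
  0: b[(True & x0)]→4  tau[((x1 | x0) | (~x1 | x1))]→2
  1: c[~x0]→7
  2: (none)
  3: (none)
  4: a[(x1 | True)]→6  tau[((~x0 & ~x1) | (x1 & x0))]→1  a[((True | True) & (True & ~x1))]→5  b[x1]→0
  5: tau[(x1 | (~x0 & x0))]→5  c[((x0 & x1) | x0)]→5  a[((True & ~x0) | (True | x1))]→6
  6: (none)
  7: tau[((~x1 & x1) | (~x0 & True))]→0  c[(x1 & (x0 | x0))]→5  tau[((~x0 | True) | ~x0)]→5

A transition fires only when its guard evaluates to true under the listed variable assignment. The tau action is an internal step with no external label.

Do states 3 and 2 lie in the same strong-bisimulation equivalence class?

Answer: BISIMILAR

Working:
Bisimulation quotient by refinement:
  π0 = {{0,1,2,3,4,5,6,7}}
  π1 = {{0,7},{1},{2,3,6},{4},{5}}
  π2 = {{0},{1},{2,3,6},{4},{5},{7}}
stable after 3 split(s): 6 block(s)
3∈{2,3,6}, 2∈{2,3,6}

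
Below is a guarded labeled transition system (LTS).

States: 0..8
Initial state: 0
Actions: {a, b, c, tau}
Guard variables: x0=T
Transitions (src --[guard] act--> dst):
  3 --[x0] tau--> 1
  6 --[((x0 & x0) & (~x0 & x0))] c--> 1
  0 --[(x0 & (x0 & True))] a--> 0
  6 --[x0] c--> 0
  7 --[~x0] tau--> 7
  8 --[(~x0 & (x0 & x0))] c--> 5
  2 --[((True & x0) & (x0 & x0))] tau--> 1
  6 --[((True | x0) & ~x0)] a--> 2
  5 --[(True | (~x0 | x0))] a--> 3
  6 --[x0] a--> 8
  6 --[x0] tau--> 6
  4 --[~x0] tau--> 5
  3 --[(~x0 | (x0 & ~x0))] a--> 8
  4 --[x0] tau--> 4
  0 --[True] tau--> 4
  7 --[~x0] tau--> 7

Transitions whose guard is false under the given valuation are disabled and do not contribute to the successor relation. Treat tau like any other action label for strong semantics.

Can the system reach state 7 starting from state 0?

Answer: UNREACHABLE

Analysis:
9 transition(s) survive guard evaluation.
depth 0: {0}
depth 1: {4}  cumulative {0,4}
Reachable = {0,4}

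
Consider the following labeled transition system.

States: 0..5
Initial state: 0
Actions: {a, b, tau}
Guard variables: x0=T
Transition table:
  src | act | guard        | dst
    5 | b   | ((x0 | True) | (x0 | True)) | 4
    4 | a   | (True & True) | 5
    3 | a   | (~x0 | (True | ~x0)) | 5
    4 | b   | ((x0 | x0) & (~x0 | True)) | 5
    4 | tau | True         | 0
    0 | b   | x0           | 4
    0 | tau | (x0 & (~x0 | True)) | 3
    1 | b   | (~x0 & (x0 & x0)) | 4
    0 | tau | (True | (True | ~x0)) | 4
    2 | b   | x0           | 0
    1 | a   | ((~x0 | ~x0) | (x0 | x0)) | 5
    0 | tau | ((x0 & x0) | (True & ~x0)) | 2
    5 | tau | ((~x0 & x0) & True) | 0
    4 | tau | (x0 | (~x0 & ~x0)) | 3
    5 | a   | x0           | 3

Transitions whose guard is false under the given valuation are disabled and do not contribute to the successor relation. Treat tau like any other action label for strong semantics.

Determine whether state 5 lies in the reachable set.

After dropping false guards: 13 live edges.
Layer 0: {0}
Layer 1: {2,3,4}  cumulative {0,2,3,4}
Layer 2: {5}  cumulative {0,2,3,4,5}
Reachable = {0,2,3,4,5}
witness 5: b·a

Answer: REACHABLE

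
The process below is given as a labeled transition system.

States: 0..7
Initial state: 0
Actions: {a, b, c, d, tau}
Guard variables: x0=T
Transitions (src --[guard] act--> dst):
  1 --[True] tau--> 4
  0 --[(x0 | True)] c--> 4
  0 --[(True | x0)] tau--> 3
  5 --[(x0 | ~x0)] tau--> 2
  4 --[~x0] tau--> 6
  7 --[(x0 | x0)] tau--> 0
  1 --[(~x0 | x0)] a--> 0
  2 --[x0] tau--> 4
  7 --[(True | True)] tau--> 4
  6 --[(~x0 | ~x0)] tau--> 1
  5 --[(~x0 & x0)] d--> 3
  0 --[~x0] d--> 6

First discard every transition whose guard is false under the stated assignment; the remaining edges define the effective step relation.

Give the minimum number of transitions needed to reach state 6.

BFS to 6:
  L0 = {0}
  L1 = {3,4}
6 never appears.

Answer: UNREACHABLE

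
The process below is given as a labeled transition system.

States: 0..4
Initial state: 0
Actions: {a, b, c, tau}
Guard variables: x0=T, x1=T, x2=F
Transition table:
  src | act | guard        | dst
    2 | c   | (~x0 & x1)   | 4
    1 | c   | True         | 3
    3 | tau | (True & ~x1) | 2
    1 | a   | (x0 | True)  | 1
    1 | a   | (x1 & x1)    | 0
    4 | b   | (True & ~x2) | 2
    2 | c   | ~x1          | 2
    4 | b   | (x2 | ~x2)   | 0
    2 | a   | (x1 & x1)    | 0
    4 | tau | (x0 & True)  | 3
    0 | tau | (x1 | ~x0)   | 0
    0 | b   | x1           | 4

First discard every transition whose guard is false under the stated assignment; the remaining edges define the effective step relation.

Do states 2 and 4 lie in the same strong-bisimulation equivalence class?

Compute ~ classes (split until stable):
  π0 = {{0,1,2,3,4}}
  π1 = {{0,4},{1},{2},{3}}
  π2 = {{0},{1},{2},{3},{4}}
Fixed point at round 3; 5 class(es).
[2]={2}  [4]={4}

Answer: NOT BISIMILAR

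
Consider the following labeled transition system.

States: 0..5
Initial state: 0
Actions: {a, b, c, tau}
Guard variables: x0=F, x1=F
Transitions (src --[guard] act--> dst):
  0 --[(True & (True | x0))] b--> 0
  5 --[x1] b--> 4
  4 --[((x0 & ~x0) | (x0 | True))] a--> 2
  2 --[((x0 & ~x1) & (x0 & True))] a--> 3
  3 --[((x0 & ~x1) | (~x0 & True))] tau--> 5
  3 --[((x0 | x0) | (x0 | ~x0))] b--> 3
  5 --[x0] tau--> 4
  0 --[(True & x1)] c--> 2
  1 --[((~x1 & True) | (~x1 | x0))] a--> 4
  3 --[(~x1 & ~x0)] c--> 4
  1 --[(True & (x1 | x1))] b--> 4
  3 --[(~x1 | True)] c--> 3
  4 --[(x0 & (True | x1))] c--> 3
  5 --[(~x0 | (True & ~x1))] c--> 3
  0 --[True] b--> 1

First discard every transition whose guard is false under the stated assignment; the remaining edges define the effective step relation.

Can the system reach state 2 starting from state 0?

9 transition(s) survive guard evaluation.
depth 0: {0}
depth 1: {1}  total {0,1}
depth 2: {4}  total {0,1,4}
depth 3: {2}  total {0,1,2,4}
R = {0,1,2,4}
trace reaching 2: b·a·a

Answer: REACHABLE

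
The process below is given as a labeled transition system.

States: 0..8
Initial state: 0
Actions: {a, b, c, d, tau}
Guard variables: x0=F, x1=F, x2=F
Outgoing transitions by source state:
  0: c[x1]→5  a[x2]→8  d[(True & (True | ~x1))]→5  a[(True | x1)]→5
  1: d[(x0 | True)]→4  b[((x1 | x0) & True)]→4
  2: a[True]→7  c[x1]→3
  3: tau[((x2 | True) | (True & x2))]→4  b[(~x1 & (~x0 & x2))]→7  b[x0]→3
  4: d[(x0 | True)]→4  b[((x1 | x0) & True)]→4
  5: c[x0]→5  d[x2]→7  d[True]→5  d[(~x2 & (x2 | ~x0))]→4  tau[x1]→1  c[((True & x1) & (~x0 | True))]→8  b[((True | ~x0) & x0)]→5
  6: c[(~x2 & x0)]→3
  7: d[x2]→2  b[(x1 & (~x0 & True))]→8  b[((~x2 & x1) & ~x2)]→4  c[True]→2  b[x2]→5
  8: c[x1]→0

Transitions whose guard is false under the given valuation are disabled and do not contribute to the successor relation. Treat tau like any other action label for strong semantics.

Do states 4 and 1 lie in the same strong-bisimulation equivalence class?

Refine partition for ~:
  P[0] = {{0,1,2,3,4,5,6,7,8}}
  P[1] = {{0},{1,4,5},{2},{3},{6,8},{7}}
stable after 2 split(s): 6 block(s)
class of 4: {1,4,5}; class of 1: {1,4,5}

Answer: BISIMILAR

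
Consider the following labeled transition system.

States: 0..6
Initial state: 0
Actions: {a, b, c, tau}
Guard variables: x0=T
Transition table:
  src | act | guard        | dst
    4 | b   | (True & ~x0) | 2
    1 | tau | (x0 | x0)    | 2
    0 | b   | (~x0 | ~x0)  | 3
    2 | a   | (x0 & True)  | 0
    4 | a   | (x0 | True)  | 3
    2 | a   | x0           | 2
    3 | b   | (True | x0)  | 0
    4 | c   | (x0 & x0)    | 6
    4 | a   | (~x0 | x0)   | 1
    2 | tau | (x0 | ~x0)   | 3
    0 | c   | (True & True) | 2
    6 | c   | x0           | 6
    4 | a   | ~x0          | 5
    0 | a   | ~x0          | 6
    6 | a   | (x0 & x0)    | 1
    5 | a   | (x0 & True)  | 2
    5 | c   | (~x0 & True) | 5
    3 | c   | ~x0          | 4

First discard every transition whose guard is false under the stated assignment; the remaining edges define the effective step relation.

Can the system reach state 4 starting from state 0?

Answer: UNREACHABLE

Analysis:
12 transition(s) survive guard evaluation.
depth 0: {0}
depth 1: {2}  cumulative {0,2}
depth 2: {3}  cumulative {0,2,3}
R = {0,2,3}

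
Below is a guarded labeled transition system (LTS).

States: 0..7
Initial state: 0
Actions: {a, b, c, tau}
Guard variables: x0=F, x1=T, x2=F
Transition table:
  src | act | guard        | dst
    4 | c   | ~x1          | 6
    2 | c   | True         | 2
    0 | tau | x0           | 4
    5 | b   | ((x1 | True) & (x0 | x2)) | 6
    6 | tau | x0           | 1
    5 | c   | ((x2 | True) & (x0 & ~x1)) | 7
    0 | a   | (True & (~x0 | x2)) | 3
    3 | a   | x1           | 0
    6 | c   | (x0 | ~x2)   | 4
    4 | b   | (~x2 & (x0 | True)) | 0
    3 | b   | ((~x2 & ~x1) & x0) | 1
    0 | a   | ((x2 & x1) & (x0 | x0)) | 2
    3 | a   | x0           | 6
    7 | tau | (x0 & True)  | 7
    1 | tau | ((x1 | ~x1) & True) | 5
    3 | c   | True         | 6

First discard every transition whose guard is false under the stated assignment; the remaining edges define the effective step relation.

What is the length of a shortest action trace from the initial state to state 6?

Answer: 2

Trace:
BFS to 6:
  Layer 0: {0}
  Layer 1: {3}
  Layer 2: {6}
first hit 6 at d=2 via a·c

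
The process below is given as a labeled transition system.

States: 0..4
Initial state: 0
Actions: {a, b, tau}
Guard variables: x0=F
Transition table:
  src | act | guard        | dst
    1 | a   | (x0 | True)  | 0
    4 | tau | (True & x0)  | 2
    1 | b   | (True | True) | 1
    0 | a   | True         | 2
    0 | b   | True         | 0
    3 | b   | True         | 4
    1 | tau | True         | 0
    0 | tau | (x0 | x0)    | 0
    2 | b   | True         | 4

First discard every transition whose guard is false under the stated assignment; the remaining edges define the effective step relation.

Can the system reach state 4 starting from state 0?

7 transition(s) survive guard evaluation.
Layer 0: {0}
Layer 1: {2}  cumulative {0,2}
Layer 2: {4}  cumulative {0,2,4}
Reach set: {0,2,4}
witness 4: a·b

Answer: REACHABLE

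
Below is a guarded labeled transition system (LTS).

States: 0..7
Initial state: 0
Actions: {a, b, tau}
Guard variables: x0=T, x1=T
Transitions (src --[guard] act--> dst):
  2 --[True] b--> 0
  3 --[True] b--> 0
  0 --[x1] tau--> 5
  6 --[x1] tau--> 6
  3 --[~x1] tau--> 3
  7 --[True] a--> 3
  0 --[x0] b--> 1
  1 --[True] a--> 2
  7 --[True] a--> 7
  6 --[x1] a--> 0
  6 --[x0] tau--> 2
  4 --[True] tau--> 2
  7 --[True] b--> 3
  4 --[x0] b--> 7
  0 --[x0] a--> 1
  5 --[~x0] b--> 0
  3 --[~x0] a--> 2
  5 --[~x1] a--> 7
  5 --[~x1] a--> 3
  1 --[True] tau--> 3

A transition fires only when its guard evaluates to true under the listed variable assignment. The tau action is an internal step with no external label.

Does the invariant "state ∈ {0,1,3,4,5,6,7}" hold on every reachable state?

Answer: INVARIANT VIOLATED at state 2

Analysis:
Inv-set: {0,1,3,4,5,6,7}
Reach set: {0,1,2,3,5}
  0: ✓
  1: ✓
  2: outside
  3: ✓
  5: ✓
witness against invariant: b·a → 2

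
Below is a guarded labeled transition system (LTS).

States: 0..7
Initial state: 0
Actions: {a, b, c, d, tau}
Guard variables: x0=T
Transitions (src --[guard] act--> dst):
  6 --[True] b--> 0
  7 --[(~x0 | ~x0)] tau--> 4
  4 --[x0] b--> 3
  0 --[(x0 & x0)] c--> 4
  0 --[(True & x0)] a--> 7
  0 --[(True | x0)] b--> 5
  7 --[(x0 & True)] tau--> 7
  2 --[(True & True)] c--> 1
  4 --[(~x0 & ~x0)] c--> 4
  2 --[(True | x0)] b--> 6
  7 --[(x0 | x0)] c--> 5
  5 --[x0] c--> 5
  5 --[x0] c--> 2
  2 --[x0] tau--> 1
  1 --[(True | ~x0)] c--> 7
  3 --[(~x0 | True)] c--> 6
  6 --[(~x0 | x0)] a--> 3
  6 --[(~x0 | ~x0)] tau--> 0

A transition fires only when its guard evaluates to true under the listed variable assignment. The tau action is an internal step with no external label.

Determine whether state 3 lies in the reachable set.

Answer: REACHABLE

Trace:
Guard filter leaves 15 enabled edge(s).
depth 0: {0}
depth 1: {4,5,7}  total {0,4,5,7}
depth 2: {2,3}  total {0,2,3,4,5,7}
depth 3: {1,6}  total {0,1,2,3,4,5,6,7}
Reachable = {0,1,2,3,4,5,6,7}
witness 3: c·b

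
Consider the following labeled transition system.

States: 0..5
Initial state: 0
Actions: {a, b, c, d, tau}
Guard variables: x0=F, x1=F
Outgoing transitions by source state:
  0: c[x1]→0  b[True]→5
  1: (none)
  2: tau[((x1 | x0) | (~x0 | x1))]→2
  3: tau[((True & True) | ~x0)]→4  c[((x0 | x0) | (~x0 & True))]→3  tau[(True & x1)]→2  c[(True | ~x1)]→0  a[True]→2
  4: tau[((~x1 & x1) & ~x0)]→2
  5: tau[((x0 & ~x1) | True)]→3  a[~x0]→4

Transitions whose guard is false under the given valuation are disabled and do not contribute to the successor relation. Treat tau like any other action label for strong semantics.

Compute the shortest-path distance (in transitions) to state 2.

Answer: 3

Working:
Layered search for 2:
  Layer 0: {0}
  Layer 1: {5}
  Layer 2: {3,4}
  Layer 3: {2}
first hit 2 at d=3 via b·tau·a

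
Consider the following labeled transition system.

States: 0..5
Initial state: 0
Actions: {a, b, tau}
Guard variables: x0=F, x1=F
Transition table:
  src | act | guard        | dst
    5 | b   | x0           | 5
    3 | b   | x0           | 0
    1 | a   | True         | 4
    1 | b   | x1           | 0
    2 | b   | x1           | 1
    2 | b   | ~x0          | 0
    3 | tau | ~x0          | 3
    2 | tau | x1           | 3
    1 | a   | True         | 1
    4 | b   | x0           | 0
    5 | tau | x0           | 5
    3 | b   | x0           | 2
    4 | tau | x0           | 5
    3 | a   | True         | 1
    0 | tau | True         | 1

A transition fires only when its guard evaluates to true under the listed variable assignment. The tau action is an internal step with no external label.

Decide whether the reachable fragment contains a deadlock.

Reachable = {0,1,4}
  0: tau→1  [1 out]
  1: a→1  a→4  [2 out]
  4: ∅  [STUCK]
Path to 4: tau·a

Answer: DEADLOCK at state 4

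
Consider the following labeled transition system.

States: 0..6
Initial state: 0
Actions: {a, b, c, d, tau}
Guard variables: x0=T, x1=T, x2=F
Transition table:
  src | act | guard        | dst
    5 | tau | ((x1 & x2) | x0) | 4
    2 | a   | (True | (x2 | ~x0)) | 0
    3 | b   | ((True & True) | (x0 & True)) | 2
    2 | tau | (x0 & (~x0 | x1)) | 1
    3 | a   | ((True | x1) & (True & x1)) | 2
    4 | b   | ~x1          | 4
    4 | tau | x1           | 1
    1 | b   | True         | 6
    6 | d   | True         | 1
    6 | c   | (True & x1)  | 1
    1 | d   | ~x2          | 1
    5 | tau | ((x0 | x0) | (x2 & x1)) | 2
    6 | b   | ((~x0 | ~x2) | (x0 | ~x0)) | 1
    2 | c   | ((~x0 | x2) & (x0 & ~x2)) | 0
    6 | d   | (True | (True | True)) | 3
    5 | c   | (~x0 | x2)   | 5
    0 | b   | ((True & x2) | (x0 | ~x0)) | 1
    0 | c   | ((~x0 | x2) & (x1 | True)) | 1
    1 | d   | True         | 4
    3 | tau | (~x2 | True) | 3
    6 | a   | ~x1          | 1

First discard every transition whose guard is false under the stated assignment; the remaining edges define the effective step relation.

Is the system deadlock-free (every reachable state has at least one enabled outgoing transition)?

Answer: DEADLOCK-FREE

Trace:
R = {0,1,2,3,4,6}
  0: b→1  [deg 1]
  1: b→6  d→1  d→4  [deg 3]
  2: a→0  tau→1  [deg 2]
  3: a→2  b→2  tau→3  [deg 3]
  4: tau→1  [deg 1]
  6: b→1  c→1  d→1  d→3  [deg 4]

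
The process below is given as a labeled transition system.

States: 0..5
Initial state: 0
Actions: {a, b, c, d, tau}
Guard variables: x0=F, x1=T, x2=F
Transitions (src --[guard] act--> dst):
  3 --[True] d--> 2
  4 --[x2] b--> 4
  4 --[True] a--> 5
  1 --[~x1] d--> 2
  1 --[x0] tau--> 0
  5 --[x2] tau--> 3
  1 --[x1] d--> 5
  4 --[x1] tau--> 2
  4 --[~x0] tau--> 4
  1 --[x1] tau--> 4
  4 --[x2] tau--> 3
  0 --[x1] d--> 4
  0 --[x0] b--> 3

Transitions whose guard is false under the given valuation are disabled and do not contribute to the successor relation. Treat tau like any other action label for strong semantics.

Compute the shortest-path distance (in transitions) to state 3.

Answer: UNREACHABLE

Analysis:
Breadth-first toward 3:
  Layer 0: {0}
  Layer 1: {4}
  Layer 2: {2,5}
3 never appears.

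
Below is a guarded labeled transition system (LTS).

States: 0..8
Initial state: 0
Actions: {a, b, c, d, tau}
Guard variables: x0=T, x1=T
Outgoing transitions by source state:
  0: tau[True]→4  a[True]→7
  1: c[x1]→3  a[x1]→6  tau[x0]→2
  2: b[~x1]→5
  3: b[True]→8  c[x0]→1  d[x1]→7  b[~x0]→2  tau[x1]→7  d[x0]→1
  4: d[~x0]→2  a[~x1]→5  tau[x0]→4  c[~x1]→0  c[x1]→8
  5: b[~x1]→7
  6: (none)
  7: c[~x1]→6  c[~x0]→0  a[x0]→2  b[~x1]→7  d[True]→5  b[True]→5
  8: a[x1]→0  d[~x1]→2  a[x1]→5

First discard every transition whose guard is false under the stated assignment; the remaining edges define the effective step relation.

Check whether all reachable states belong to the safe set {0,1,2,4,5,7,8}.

Safe = {0,1,2,4,5,7,8}
Reachable = {0,2,4,5,7,8}
  0: safe
  2: safe
  4: safe
  5: safe
  7: safe
  8: safe

Answer: INVARIANT HOLDS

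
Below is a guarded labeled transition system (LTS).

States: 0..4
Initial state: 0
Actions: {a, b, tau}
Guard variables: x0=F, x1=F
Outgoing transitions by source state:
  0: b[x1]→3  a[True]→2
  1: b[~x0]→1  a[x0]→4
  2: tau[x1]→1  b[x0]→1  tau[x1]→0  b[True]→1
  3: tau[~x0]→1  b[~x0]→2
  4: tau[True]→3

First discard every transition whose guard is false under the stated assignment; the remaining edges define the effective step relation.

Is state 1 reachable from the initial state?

Answer: REACHABLE

Trace:
6 transition(s) survive guard evaluation.
L0 = {0}
L1 = {2}  total {0,2}
L2 = {1}  total {0,1,2}
Reach set: {0,1,2}
witness 1: a·b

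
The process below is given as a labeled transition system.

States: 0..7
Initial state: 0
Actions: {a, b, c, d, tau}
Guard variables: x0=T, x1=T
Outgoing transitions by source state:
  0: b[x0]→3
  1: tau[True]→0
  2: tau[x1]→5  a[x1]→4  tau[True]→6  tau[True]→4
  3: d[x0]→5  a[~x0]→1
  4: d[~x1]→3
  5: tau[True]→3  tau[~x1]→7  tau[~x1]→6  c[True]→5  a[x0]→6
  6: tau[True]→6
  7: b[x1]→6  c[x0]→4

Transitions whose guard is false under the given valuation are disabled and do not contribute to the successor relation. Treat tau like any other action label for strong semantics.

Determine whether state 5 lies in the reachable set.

Guard filter leaves 13 enabled edge(s).
Layer 0: {0}
Layer 1: {3}  now seen {0,3}
Layer 2: {5}  now seen {0,3,5}
Layer 3: {6}  now seen {0,3,5,6}
R = {0,3,5,6}
Path to 5: b·d

Answer: REACHABLE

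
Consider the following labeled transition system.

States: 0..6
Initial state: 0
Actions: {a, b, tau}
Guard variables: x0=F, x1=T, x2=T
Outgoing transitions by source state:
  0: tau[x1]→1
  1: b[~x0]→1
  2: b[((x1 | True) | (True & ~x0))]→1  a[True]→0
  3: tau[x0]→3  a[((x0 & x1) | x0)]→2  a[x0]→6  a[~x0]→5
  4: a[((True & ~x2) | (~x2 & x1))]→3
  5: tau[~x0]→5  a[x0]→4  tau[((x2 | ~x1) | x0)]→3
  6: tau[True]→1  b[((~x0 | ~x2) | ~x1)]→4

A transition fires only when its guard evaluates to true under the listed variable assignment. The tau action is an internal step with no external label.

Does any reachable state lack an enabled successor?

Answer: DEADLOCK-FREE

Working:
Reach set: {0,1}
  0: tau→1  [deg 1]
  1: b→1  [deg 1]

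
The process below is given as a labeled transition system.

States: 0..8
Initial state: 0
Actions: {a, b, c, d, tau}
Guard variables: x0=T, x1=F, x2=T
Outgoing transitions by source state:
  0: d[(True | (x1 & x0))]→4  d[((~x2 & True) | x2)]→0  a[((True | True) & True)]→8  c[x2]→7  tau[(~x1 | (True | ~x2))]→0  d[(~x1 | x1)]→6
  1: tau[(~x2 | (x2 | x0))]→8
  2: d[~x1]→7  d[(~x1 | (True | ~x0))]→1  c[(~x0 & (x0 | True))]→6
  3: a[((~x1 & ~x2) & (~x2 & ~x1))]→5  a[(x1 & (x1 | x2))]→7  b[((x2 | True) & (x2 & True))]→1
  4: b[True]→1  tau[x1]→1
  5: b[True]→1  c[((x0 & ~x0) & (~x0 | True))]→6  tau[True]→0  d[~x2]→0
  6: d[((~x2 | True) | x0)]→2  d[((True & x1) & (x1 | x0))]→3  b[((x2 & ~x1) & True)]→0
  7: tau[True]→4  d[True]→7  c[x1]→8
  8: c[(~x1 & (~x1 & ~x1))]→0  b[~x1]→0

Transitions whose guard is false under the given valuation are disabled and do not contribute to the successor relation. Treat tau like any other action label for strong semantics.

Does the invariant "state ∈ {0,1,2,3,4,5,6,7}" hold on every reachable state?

Answer: INVARIANT VIOLATED at state 8

Trace:
Allowed set {0,1,2,3,4,5,6,7}
R = {0,1,2,4,6,7,8}
  0: ok
  1: ok
  2: ok
  4: ok
  6: ok
  7: ok
  8: ✗ unsafe
counterexample path to 8: a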